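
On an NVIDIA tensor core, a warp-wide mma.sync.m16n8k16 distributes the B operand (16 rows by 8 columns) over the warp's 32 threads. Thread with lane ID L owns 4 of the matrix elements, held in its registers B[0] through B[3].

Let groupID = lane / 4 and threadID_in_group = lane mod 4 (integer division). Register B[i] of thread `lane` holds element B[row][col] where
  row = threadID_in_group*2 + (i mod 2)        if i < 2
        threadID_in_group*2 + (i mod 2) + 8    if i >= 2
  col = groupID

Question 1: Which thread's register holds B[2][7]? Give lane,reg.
c=7→G=7  r=2→rhi=0,T=1,p=0
L=7*4+1=29  i=0*2+0=0

29,0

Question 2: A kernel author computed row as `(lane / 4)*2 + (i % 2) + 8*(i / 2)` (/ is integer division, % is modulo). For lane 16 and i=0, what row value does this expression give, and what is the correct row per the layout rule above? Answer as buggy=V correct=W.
buggy=8 correct=0

`(lane / 4)*2 + (i % 2) + 8*(i / 2)`[16,0]⇒8
lane 16⇒16/4=4, 16 mod 4=0
i=0  r:2·0+0+0⇒0  c:4
row: 8 vs 0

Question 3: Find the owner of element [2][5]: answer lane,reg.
c:5=>grp=5  r:2=>rB=0,tig=1,lo=0
L=5*4+1=21  i=0*2+0=0

21,0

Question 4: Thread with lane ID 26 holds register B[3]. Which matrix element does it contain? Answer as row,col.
13,6

26: g=6,t=2
[3] (2*2+1+8,6) = (13,6)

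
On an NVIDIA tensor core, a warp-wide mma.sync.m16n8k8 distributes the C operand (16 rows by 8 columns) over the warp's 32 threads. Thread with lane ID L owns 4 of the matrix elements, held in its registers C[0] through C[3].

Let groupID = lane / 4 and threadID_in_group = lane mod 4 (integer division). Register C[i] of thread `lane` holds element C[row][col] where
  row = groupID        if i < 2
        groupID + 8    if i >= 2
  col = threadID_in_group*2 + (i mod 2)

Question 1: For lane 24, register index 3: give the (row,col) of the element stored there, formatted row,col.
lane 24->24/4=6, 24 mod 4=0
i=3  r:6+8->14  c:2·0+1->1

14,1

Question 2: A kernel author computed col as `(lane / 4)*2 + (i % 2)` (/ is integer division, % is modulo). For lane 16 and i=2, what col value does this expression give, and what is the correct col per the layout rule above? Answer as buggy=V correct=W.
buggy=8 correct=0

`(lane / 4)*2 + (i % 2)`[16,2]→8
L=16→G=16>>2=4, T=16&3=0
[2]→row 4+8=12  col 0·2+0=0
col: 8 vs 0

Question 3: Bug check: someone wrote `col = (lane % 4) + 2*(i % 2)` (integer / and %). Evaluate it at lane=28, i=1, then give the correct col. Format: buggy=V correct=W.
buggy=2 correct=1

`(lane % 4) + 2*(i % 2)`[28,1]=>2
lane 28: grp=7 (28/4), tig=0 (28%4)
i=1: r=7+0=7, c=0*2+1=1
col: 2 vs 1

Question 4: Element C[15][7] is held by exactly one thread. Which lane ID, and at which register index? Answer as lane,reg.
31,3

r=15→G=7,rhi=1  c=7→T=3,p=1
L=7*4+3=31  i=1*2+1=3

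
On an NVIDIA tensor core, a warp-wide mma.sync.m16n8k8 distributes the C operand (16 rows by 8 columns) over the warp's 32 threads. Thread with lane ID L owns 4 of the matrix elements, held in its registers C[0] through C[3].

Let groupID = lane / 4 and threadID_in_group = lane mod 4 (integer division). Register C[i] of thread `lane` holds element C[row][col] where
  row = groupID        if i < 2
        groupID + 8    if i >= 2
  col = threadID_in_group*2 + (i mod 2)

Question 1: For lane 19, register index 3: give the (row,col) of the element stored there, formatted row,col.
lane 19: G=4 (19/4), T=3 (19%4)
i=3: r=4+8=12, c=3*2+1=7

12,7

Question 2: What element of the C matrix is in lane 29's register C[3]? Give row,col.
lane 29: g=7 (29/4), t=1 (29%4)
i=3: r=7+8=15, c=1*2+1=3

15,3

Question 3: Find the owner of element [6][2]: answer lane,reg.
25,0

r=6⇒gr=6,Rb=0  c=2⇒th=1,odd=0
L=6*4+1=25  i=0*2+0=0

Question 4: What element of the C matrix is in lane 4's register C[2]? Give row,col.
4: gid=1,tid=0
[2] (1+8,0*2+0) = (9,0)

9,0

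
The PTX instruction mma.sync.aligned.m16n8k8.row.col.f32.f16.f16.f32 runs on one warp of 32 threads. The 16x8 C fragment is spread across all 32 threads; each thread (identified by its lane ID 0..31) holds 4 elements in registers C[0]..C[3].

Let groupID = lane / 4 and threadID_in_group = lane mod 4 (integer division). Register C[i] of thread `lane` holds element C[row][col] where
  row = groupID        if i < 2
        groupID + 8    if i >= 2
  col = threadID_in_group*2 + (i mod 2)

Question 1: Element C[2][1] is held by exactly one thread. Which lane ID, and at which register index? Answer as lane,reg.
r: 2->gid=2,r8=0  c: 1->tid=0,i&1=1
L=2*4+0=8  i=0*2+1=1

8,1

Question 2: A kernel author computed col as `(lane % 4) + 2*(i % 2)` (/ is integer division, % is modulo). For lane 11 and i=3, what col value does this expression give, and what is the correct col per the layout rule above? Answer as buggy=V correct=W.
`(lane % 4) + 2*(i % 2)`[11,3]=>5
11: grp=2,tig=3
[3] (2+8,3*2+1) = (10,7)
col: 5 vs 7

buggy=5 correct=7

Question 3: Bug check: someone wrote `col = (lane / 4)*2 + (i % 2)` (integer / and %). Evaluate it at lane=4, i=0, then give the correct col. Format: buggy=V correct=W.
buggy=2 correct=0

`(lane / 4)*2 + (i % 2)`[4,0]->2
lane 4: g=1 (4/4), t=0 (4%4)
i=0: r=1+0=1, c=0*2+0=0
col: 2 vs 0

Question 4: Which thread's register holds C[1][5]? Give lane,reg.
r=1→G=1,rhi=0  c=5→T=2,p=1
L=1*4+2=6  i=0*2+1=1

6,1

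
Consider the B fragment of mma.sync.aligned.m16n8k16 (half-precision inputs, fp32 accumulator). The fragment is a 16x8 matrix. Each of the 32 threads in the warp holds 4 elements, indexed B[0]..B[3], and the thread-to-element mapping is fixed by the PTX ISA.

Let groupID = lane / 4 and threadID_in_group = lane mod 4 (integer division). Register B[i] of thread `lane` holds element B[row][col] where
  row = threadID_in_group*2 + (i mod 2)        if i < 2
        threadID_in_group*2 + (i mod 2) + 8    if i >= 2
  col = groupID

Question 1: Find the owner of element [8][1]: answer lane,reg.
4,2

c=1⇒gr=1  r=8⇒Rb=1,th=0,odd=0
L=1*4+0=4  i=1*2+0=2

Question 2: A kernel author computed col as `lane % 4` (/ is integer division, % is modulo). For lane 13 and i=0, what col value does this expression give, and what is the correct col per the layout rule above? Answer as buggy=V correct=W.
`lane % 4`[13,0]->1
lane 13: g=3 (13/4), t=1 (13%4)
i=0: r=1*2+0+0=2, c=g=3
col: 1 vs 3

buggy=1 correct=3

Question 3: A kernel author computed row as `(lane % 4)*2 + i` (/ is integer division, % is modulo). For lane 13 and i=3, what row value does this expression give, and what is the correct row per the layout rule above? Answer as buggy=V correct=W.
buggy=5 correct=11

`(lane % 4)*2 + i`[13,3]->5
lane 13->13/4=3, 13 mod 4=1
i=3  r:2·1+1+8->11  c:3
row: 5 vs 11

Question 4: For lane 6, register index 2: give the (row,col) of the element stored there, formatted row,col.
6: grp=1,tig=2
[2] (2*2+0+8,1) = (12,1)

12,1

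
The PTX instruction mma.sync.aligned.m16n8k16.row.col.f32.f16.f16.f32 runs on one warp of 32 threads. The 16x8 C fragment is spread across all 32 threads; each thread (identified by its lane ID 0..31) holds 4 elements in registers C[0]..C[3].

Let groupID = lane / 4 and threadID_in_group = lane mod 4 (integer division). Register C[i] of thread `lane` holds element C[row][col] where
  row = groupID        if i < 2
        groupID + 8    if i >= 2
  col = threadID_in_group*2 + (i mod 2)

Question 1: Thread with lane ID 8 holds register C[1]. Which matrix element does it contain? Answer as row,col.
lane 8=>8/4=2, 8 mod 4=0
i=1  r:2+0=>2  c:2·0+1=>1

2,1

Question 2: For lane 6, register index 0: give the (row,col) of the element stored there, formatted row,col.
1,4

L=6⇒gr=6>>2=1, th=6&3=2
[0]⇒row 1+0=1  col 2·2+0=4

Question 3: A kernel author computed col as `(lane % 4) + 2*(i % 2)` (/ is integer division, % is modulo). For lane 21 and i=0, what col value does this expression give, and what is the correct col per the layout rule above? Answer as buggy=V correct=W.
buggy=1 correct=2

`(lane % 4) + 2*(i % 2)`[21,0]->1
lane 21->21/4=5, 21 mod 4=1
i=0  r:5+0->5  c:2·1+0->2
col: 1 vs 2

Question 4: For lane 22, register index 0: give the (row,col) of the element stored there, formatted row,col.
5,4

22: G=5,T=2
[0] (5+0,2*2+0) = (5,4)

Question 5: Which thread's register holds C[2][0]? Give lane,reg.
8,0

r:2=>grp=2,rB=0  c:0=>tig=0,lo=0
L=2*4+0=8  i=0*2+0=0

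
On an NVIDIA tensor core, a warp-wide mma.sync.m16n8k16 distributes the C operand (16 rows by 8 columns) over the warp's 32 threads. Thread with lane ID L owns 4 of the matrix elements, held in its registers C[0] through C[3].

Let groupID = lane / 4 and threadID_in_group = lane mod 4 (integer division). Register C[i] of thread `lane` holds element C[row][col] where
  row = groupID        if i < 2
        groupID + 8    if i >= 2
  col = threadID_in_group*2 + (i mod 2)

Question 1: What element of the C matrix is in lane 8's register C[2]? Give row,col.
10,0

lane 8: grp=2 (8/4), tig=0 (8%4)
i=2: r=2+8=10, c=0*2+0=0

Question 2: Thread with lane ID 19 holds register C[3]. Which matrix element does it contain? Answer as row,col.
12,7

19: g=4,t=3
[3] (4+8,3*2+1) = (12,7)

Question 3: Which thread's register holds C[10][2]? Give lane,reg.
r=10⇒gr=2,Rb=1  c=2⇒th=1,odd=0
L=2*4+1=9  i=1*2+0=2

9,2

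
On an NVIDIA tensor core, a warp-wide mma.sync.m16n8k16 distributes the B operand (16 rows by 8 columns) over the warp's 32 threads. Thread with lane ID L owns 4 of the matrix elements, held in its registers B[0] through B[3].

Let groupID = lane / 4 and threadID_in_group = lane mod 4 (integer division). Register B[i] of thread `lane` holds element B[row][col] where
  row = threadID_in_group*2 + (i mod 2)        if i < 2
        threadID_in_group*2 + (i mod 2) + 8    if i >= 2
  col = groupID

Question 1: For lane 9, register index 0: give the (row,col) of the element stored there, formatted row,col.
9: gr=2,th=1
[0] (1*2+0+0,2) = (2,2)

2,2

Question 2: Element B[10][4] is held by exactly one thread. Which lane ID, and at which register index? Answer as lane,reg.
17,2

c:4=>grp=4  r:10=>rB=1,tig=1,lo=0
L=4*4+1=17  i=1*2+0=2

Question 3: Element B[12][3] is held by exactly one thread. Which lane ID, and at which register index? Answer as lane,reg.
14,2

c=3->g=3  r=12->rb=1,t=2,b0=0
L=3*4+2=14  i=1*2+0=2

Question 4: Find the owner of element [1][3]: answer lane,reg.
c=3->g=3  r=1->rb=0,t=0,b0=1
L=3*4+0=12  i=0*2+1=1

12,1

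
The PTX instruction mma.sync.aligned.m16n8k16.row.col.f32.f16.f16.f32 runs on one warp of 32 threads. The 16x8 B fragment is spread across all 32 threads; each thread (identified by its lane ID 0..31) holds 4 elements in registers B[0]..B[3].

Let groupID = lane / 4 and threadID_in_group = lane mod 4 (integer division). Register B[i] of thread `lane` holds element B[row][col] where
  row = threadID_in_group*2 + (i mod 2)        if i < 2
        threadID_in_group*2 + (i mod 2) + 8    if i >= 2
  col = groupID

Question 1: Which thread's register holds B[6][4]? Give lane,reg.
19,0

c:4=>grp=4  r:6=>rB=0,tig=3,lo=0
L=4*4+3=19  i=0*2+0=0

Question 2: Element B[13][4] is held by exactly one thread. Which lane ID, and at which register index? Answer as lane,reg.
18,3

c: 4->gid=4  r: 13->r8=1,tid=2,i&1=1
L=4*4+2=18  i=1*2+1=3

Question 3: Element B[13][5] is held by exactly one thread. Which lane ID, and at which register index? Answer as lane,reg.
22,3

c=5→G=5  r=13→rhi=1,T=2,p=1
L=5*4+2=22  i=1*2+1=3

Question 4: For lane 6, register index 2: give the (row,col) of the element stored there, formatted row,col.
12,1

lane 6→6/4=1, 6 mod 4=2
i=2  r:2·2+0+8→12  c:1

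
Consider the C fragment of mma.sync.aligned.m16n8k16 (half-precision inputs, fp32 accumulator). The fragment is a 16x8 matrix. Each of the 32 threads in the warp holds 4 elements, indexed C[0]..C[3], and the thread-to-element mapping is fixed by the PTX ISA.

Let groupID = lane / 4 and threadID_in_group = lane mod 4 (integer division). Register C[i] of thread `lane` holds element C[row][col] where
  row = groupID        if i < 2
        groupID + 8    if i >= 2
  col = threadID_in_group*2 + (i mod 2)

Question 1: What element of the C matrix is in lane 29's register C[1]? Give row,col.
7,3

lane 29: g=7 (29/4), t=1 (29%4)
i=1: r=7+0=7, c=1*2+1=3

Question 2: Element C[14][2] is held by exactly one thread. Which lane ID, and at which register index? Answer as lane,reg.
25,2

r=14⇒gr=6,Rb=1  c=2⇒th=1,odd=0
L=6*4+1=25  i=1*2+0=2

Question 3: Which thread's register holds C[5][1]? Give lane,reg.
20,1

r: 5->gid=5,r8=0  c: 1->tid=0,i&1=1
L=5*4+0=20  i=0*2+1=1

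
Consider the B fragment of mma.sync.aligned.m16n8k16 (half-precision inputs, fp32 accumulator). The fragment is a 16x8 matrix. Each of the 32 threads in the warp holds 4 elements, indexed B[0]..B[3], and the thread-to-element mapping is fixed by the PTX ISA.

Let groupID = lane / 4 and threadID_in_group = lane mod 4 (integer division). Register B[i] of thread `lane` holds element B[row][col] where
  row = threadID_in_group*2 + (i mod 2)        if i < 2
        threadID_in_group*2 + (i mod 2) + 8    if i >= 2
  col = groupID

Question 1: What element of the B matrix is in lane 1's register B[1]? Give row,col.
3,0

L=1→G=1>>2=0, T=1&3=1
[1]→row 1·2+1+0=3  col G=0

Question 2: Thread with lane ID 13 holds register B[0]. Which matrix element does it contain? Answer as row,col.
lane 13: gr=3 (13/4), th=1 (13%4)
i=0: r=1*2+0+0=2, c=gr=3

2,3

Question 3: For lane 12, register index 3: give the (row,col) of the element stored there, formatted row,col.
9,3

12: gr=3,th=0
[3] (0*2+1+8,3) = (9,3)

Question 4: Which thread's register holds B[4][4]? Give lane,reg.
c=4->g=4  r=4->rb=0,t=2,b0=0
L=4*4+2=18  i=0*2+0=0

18,0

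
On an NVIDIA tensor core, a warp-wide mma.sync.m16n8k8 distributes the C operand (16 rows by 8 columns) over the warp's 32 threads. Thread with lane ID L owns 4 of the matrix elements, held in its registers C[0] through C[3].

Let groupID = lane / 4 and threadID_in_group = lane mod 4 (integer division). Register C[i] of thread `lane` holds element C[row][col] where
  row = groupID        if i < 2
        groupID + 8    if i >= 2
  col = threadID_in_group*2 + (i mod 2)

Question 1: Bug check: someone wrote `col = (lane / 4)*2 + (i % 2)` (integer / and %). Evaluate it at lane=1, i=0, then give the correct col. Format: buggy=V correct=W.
buggy=0 correct=2

`(lane / 4)*2 + (i % 2)`[1,0]->0
1: g=0,t=1
[0] (0+0,1*2+0) = (0,2)
col: 0 vs 2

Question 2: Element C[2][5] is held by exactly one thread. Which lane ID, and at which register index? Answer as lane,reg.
r: 2->gid=2,r8=0  c: 5->tid=2,i&1=1
L=2*4+2=10  i=0*2+1=1

10,1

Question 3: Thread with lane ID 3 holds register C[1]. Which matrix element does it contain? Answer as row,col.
lane 3⇒3/4=0, 3 mod 4=3
i=1  r:0+0⇒0  c:2·3+1⇒7

0,7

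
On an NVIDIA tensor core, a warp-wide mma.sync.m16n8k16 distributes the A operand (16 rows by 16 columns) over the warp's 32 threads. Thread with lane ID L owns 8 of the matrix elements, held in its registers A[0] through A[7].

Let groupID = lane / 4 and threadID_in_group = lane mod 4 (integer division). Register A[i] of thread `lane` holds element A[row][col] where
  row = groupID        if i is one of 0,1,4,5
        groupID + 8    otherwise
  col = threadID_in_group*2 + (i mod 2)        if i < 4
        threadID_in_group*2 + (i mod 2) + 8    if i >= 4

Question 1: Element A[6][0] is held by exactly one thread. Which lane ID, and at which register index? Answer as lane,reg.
r=6⇒gr=6,Rb=0  c=0⇒Cb=0,th=0,odd=0
L=6*4+0=24  i=0*4+0*2+0=0

24,0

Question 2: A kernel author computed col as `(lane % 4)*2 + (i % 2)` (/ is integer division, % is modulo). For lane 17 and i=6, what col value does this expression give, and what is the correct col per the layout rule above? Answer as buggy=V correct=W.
`(lane % 4)*2 + (i % 2)`[17,6]->2
lane 17: g=4 (17/4), t=1 (17%4)
i=6: r=4+8=12, c=1*2+0+8=10
col: 2 vs 10

buggy=2 correct=10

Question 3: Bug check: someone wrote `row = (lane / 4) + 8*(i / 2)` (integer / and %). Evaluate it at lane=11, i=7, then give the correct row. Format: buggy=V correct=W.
buggy=26 correct=10

`(lane / 4) + 8*(i / 2)`[11,7]⇒26
lane 11⇒11/4=2, 11 mod 4=3
i=7  r:2+8⇒10  c:2·3+1+8⇒15
row: 26 vs 10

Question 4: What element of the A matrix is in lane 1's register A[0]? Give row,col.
L=1→G=1>>2=0, T=1&3=1
[0]→row 0+0=0  col 1·2+0+0=2

0,2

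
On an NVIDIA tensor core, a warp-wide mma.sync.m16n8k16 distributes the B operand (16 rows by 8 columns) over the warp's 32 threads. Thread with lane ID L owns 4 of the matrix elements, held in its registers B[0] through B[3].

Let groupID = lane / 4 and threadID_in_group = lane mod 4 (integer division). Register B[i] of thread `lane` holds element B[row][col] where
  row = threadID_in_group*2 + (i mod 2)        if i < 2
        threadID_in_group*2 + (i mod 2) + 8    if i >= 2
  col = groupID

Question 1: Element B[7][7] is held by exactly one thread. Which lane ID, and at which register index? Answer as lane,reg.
c=7⇒gr=7  r=7⇒Rb=0,th=3,odd=1
L=7*4+3=31  i=0*2+1=1

31,1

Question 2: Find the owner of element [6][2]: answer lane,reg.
c:2=>grp=2  r:6=>rB=0,tig=3,lo=0
L=2*4+3=11  i=0*2+0=0

11,0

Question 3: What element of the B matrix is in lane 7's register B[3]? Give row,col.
7: grp=1,tig=3
[3] (3*2+1+8,1) = (15,1)

15,1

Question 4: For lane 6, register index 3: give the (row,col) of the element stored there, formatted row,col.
lane 6: gr=1 (6/4), th=2 (6%4)
i=3: r=2*2+1+8=13, c=gr=1

13,1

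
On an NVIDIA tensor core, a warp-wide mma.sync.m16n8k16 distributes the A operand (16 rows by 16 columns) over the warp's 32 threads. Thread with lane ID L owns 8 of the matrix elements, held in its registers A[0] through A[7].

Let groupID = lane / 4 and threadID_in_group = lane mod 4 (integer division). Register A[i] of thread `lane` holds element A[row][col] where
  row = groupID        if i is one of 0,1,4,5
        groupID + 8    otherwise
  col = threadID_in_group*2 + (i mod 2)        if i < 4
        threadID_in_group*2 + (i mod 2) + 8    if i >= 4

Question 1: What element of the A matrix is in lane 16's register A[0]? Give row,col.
4,0

L=16→G=16>>2=4, T=16&3=0
[0]→row 4+0=4  col 0·2+0+0=0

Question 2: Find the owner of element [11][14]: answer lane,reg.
15,6

r:11=>grp=3,rB=1  c:14=>cB=1,tig=3,lo=0
L=3*4+3=15  i=1*4+1*2+0=6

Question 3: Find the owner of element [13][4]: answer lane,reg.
22,2

r: 13->gid=5,r8=1  c: 4->c8=0,tid=2,i&1=0
L=5*4+2=22  i=0*4+1*2+0=2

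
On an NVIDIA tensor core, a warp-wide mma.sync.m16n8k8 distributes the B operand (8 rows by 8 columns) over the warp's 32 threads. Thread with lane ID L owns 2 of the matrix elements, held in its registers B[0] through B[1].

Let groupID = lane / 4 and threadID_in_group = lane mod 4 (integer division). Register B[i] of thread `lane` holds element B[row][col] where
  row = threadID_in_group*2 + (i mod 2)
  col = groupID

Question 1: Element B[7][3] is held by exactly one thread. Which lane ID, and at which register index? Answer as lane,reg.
15,1

c: 3->gid=3  r: 7->tid=3,i&1=1
L=3*4+3=15  i=1=1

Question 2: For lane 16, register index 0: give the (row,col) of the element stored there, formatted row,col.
0,4

16: grp=4,tig=0
[0] (0*2+0,4) = (0,4)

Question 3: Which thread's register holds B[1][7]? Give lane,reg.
c=7⇒gr=7  r=1⇒th=0,odd=1
L=7*4+0=28  i=1=1

28,1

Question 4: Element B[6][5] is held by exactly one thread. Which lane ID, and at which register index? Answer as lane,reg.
c: 5->gid=5  r: 6->tid=3,i&1=0
L=5*4+3=23  i=0=0

23,0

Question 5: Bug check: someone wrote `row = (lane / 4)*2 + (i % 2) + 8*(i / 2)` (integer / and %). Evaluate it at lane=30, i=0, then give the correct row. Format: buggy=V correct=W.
buggy=14 correct=4

`(lane / 4)*2 + (i % 2) + 8*(i / 2)`[30,0]->14
lane 30->30/4=7, 30 mod 4=2
i=0  r:2·2+0->4  c:7
row: 14 vs 4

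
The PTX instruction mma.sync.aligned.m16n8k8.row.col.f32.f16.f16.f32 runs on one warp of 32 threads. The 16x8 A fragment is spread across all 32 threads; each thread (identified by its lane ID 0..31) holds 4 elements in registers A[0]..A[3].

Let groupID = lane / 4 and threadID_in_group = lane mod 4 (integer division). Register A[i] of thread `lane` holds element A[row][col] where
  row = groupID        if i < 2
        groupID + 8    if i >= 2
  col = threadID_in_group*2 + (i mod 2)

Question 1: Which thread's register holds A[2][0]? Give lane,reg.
8,0

r=2→G=2,rhi=0  c=0→T=0,p=0
L=2*4+0=8  i=0*2+0=0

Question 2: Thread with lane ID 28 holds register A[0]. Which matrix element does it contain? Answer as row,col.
7,0

lane 28: grp=7 (28/4), tig=0 (28%4)
i=0: r=7+0=7, c=0*2+0=0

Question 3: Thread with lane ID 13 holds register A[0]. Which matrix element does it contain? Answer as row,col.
13: g=3,t=1
[0] (3+0,1*2+0) = (3,2)

3,2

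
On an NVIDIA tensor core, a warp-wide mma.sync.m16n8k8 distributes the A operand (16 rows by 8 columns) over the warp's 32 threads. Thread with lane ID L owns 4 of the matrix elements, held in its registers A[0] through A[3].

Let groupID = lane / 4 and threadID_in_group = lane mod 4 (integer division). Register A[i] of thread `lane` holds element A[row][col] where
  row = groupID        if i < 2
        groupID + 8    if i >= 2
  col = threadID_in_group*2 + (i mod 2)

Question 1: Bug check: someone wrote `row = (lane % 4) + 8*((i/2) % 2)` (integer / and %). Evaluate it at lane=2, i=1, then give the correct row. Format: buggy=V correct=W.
buggy=2 correct=0

`(lane % 4) + 8*((i/2) % 2)`[2,1]⇒2
2: gr=0,th=2
[1] (0+0,2*2+1) = (0,5)
row: 2 vs 0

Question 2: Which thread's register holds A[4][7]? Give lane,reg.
19,1

r=4->g=4,rb=0  c=7->t=3,b0=1
L=4*4+3=19  i=0*2+1=1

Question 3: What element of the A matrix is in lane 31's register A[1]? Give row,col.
7,7

lane 31: grp=7 (31/4), tig=3 (31%4)
i=1: r=7+0=7, c=3*2+1=7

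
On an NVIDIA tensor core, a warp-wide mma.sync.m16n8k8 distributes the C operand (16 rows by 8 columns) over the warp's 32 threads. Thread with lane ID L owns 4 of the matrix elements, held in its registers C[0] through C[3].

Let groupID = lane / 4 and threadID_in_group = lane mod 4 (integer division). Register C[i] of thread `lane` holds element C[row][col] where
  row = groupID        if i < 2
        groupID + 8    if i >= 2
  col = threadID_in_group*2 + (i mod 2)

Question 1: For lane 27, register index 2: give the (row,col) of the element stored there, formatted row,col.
14,6

27: gid=6,tid=3
[2] (6+8,3*2+0) = (14,6)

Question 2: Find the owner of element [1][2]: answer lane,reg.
r=1⇒gr=1,Rb=0  c=2⇒th=1,odd=0
L=1*4+1=5  i=0*2+0=0

5,0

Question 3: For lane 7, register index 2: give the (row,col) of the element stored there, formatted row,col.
9,6

7: G=1,T=3
[2] (1+8,3*2+0) = (9,6)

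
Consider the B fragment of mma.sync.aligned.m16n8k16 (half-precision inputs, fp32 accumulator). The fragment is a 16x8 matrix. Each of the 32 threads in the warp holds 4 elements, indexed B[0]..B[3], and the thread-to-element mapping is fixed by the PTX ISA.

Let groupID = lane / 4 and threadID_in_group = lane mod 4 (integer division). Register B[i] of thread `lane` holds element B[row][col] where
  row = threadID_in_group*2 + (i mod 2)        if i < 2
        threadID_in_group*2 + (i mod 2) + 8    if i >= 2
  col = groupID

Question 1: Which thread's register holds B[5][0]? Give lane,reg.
c=0->g=0  r=5->rb=0,t=2,b0=1
L=0*4+2=2  i=0*2+1=1

2,1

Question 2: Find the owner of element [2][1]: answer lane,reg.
c: 1->gid=1  r: 2->r8=0,tid=1,i&1=0
L=1*4+1=5  i=0*2+0=0

5,0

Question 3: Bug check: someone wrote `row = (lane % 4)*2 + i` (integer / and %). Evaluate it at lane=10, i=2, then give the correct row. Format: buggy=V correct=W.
buggy=6 correct=12

`(lane % 4)*2 + i`[10,2]⇒6
L=10⇒gr=10>>2=2, th=10&3=2
[2]⇒row 2·2+0+8=12  col gr=2
row: 6 vs 12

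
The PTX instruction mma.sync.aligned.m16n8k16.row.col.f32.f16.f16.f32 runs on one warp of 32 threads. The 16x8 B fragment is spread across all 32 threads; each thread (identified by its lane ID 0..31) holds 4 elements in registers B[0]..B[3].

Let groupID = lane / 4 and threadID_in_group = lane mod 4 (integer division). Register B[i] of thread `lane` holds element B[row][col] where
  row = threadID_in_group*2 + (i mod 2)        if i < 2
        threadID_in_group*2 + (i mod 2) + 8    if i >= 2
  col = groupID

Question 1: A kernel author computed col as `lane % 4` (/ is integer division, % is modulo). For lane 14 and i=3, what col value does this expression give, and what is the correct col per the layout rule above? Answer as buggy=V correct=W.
`lane % 4`[14,3]=>2
lane 14=>14/4=3, 14 mod 4=2
i=3  r:2·2+1+8=>13  c:3
col: 2 vs 3

buggy=2 correct=3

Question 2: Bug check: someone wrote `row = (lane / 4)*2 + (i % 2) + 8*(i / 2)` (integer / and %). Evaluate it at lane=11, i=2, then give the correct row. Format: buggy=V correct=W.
buggy=12 correct=14

`(lane / 4)*2 + (i % 2) + 8*(i / 2)`[11,2]=>12
11: grp=2,tig=3
[2] (3*2+0+8,2) = (14,2)
row: 12 vs 14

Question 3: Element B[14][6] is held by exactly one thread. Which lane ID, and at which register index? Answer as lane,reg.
c=6⇒gr=6  r=14⇒Rb=1,th=3,odd=0
L=6*4+3=27  i=1*2+0=2

27,2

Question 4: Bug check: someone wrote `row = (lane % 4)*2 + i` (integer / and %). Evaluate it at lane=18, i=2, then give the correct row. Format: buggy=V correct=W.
buggy=6 correct=12

`(lane % 4)*2 + i`[18,2]=>6
lane 18=>18/4=4, 18 mod 4=2
i=2  r:2·2+0+8=>12  c:4
row: 6 vs 12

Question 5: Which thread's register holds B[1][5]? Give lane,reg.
c=5→G=5  r=1→rhi=0,T=0,p=1
L=5*4+0=20  i=0*2+1=1

20,1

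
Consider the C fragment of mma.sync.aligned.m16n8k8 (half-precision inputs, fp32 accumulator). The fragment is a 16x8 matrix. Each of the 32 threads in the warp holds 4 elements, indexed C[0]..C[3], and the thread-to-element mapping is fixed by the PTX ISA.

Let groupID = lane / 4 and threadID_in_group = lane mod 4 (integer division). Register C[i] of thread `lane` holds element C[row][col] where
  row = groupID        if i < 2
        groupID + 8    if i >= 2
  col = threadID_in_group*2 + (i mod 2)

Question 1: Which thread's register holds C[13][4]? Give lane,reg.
22,2

r=13->g=5,rb=1  c=4->t=2,b0=0
L=5*4+2=22  i=1*2+0=2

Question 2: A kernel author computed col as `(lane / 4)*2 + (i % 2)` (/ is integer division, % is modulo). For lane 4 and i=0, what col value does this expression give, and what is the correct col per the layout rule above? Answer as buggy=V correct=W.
`(lane / 4)*2 + (i % 2)`[4,0]⇒2
4: gr=1,th=0
[0] (1+0,0*2+0) = (1,0)
col: 2 vs 0

buggy=2 correct=0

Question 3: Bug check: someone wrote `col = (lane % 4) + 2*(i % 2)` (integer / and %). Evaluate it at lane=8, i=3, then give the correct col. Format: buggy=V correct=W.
`(lane % 4) + 2*(i % 2)`[8,3]⇒2
lane 8: gr=2 (8/4), th=0 (8%4)
i=3: r=2+8=10, c=0*2+1=1
col: 2 vs 1

buggy=2 correct=1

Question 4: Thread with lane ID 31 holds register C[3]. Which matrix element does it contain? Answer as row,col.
L=31→G=31>>2=7, T=31&3=3
[3]→row 7+8=15  col 3·2+1=7

15,7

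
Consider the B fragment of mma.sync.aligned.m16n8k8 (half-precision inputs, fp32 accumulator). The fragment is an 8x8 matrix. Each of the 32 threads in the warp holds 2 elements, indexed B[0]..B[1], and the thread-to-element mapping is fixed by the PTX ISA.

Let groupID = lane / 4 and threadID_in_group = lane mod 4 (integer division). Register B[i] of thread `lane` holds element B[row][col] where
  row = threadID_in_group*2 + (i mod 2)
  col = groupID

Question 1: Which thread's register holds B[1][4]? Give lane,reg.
16,1

c=4→G=4  r=1→T=0,p=1
L=4*4+0=16  i=1=1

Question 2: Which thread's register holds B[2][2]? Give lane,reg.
c: 2->gid=2  r: 2->tid=1,i&1=0
L=2*4+1=9  i=0=0

9,0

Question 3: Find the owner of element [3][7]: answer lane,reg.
29,1

c=7->g=7  r=3->t=1,b0=1
L=7*4+1=29  i=1=1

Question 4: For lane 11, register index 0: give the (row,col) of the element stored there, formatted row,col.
6,2

lane 11=>11/4=2, 11 mod 4=3
i=0  r:2·3+0=>6  c:2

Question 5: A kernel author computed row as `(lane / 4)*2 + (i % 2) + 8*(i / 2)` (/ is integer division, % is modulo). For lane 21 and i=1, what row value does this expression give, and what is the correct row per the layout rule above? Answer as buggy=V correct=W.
`(lane / 4)*2 + (i % 2) + 8*(i / 2)`[21,1]⇒11
lane 21⇒21/4=5, 21 mod 4=1
i=1  r:2·1+1⇒3  c:5
row: 11 vs 3

buggy=11 correct=3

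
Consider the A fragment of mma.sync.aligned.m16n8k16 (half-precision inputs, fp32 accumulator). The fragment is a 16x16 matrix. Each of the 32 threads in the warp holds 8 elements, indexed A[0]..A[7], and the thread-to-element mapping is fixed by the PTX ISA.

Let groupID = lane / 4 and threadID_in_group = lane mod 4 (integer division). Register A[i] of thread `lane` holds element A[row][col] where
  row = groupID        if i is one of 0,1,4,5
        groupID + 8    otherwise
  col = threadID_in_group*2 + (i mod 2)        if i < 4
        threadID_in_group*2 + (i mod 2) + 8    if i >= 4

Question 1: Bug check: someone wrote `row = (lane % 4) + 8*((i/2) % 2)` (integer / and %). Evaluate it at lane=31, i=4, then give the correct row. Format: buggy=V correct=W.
buggy=3 correct=7

`(lane % 4) + 8*((i/2) % 2)`[31,4]->3
L=31->gid=31>>2=7, tid=31&3=3
[4]->row 7+0=7  col 3·2+0+8=14
row: 3 vs 7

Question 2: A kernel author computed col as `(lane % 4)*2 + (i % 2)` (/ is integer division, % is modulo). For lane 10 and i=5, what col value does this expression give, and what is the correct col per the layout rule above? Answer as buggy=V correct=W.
buggy=5 correct=13

`(lane % 4)*2 + (i % 2)`[10,5]->5
L=10->g=10>>2=2, t=10&3=2
[5]->row 2+0=2  col 2·2+1+8=13
col: 5 vs 13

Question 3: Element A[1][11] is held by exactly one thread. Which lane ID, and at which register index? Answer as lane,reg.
5,5

r=1⇒gr=1,Rb=0  c=11⇒Cb=1,th=1,odd=1
L=1*4+1=5  i=1*4+0*2+1=5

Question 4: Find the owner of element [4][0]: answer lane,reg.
r:4=>grp=4,rB=0  c:0=>cB=0,tig=0,lo=0
L=4*4+0=16  i=0*4+0*2+0=0

16,0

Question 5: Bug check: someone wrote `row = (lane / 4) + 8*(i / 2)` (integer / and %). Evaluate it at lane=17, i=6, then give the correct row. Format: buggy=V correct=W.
buggy=28 correct=12

`(lane / 4) + 8*(i / 2)`[17,6]→28
L=17→G=17>>2=4, T=17&3=1
[6]→row 4+8=12  col 1·2+0+8=10
row: 28 vs 12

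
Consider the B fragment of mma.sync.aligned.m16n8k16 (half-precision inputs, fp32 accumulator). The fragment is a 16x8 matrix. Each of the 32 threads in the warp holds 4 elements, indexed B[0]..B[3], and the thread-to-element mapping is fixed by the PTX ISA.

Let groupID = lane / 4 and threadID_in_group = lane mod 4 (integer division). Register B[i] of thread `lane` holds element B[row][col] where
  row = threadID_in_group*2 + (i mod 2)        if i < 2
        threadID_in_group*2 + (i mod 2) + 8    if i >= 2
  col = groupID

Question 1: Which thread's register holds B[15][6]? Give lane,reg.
27,3

c=6->g=6  r=15->rb=1,t=3,b0=1
L=6*4+3=27  i=1*2+1=3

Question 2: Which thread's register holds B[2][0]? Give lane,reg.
c=0→G=0  r=2→rhi=0,T=1,p=0
L=0*4+1=1  i=0*2+0=0

1,0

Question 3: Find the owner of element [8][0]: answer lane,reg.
c=0⇒gr=0  r=8⇒Rb=1,th=0,odd=0
L=0*4+0=0  i=1*2+0=2

0,2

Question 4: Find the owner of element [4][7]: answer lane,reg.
c=7→G=7  r=4→rhi=0,T=2,p=0
L=7*4+2=30  i=0*2+0=0

30,0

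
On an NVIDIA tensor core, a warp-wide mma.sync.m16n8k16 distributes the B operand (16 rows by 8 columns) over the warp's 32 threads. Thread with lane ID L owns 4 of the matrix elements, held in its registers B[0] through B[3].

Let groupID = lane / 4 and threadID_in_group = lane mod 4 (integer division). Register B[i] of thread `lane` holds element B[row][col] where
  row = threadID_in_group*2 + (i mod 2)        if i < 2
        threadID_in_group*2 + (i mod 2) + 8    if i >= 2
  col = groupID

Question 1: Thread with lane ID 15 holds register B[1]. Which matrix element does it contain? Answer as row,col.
7,3

lane 15: G=3 (15/4), T=3 (15%4)
i=1: r=3*2+1+0=7, c=G=3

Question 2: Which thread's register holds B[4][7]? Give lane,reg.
30,0

c=7->g=7  r=4->rb=0,t=2,b0=0
L=7*4+2=30  i=0*2+0=0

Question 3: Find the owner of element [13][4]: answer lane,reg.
c=4⇒gr=4  r=13⇒Rb=1,th=2,odd=1
L=4*4+2=18  i=1*2+1=3

18,3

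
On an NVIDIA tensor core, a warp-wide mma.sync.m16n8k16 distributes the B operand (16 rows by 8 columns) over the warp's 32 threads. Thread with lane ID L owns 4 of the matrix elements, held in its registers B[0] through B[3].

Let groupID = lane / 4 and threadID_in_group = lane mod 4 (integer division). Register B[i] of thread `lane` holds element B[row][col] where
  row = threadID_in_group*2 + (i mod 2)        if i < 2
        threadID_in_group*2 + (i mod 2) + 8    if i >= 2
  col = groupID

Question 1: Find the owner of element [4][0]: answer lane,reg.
c=0⇒gr=0  r=4⇒Rb=0,th=2,odd=0
L=0*4+2=2  i=0*2+0=0

2,0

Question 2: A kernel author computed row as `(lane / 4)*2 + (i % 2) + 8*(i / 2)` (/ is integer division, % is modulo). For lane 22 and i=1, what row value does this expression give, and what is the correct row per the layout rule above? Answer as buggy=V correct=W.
`(lane / 4)*2 + (i % 2) + 8*(i / 2)`[22,1]→11
lane 22→22/4=5, 22 mod 4=2
i=1  r:2·2+1+0→5  c:5
row: 11 vs 5

buggy=11 correct=5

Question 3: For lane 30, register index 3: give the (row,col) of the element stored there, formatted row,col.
13,7

L=30->g=30>>2=7, t=30&3=2
[3]->row 2·2+1+8=13  col g=7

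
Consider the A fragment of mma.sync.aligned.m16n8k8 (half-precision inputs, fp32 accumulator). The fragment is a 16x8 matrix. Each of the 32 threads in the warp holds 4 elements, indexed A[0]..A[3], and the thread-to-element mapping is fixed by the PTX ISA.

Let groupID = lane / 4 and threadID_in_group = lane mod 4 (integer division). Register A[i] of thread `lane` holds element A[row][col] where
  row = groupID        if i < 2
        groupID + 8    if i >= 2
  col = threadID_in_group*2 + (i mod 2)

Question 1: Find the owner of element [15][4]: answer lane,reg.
30,2

r=15⇒gr=7,Rb=1  c=4⇒th=2,odd=0
L=7*4+2=30  i=1*2+0=2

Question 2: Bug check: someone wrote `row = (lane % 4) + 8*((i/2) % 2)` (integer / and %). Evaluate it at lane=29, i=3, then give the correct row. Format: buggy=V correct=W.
`(lane % 4) + 8*((i/2) % 2)`[29,3]=>9
lane 29: grp=7 (29/4), tig=1 (29%4)
i=3: r=7+8=15, c=1*2+1=3
row: 9 vs 15

buggy=9 correct=15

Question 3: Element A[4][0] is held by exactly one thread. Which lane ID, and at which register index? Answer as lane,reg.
r: 4->gid=4,r8=0  c: 0->tid=0,i&1=0
L=4*4+0=16  i=0*2+0=0

16,0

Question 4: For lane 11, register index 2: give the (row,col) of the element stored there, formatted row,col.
10,6

L=11->g=11>>2=2, t=11&3=3
[2]->row 2+8=10  col 3·2+0=6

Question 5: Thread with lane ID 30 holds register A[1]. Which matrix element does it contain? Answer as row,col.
L=30->g=30>>2=7, t=30&3=2
[1]->row 7+0=7  col 2·2+1=5

7,5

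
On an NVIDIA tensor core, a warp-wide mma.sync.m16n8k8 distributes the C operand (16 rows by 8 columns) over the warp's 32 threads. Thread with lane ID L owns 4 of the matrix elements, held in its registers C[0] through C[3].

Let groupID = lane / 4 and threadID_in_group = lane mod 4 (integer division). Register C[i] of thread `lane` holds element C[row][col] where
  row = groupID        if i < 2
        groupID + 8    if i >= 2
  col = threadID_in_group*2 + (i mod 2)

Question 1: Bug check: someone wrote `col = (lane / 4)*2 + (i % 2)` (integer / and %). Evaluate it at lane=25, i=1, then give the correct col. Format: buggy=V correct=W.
buggy=13 correct=3

`(lane / 4)*2 + (i % 2)`[25,1]->13
L=25->g=25>>2=6, t=25&3=1
[1]->row 6+0=6  col 1·2+1=3
col: 13 vs 3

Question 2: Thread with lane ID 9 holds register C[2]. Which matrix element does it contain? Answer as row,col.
10,2

L=9->g=9>>2=2, t=9&3=1
[2]->row 2+8=10  col 1·2+0=2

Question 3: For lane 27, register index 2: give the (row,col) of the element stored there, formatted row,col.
14,6

L=27=>grp=27>>2=6, tig=27&3=3
[2]=>row 6+8=14  col 3·2+0=6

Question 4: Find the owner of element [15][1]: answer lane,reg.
r:15=>grp=7,rB=1  c:1=>tig=0,lo=1
L=7*4+0=28  i=1*2+1=3

28,3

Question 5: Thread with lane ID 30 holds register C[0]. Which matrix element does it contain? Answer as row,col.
7,4

lane 30=>30/4=7, 30 mod 4=2
i=0  r:7+0=>7  c:2·2+0=>4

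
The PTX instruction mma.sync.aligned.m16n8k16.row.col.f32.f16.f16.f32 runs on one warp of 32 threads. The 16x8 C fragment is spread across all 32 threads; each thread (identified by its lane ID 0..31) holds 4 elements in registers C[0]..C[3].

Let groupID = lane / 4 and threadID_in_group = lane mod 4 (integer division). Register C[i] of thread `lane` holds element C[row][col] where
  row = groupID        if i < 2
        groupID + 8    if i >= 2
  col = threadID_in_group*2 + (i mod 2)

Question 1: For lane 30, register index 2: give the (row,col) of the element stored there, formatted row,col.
15,4

lane 30: grp=7 (30/4), tig=2 (30%4)
i=2: r=7+8=15, c=2*2+0=4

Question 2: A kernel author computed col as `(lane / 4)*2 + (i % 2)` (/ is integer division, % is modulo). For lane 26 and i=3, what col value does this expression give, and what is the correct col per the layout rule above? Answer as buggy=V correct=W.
buggy=13 correct=5

`(lane / 4)*2 + (i % 2)`[26,3]->13
L=26->g=26>>2=6, t=26&3=2
[3]->row 6+8=14  col 2·2+1=5
col: 13 vs 5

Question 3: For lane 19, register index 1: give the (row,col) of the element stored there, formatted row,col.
4,7

lane 19=>19/4=4, 19 mod 4=3
i=1  r:4+0=>4  c:2·3+1=>7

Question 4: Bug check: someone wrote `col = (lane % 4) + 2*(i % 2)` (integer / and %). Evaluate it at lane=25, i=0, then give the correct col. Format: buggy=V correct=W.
`(lane % 4) + 2*(i % 2)`[25,0]->1
lane 25->25/4=6, 25 mod 4=1
i=0  r:6+0->6  c:2·1+0->2
col: 1 vs 2

buggy=1 correct=2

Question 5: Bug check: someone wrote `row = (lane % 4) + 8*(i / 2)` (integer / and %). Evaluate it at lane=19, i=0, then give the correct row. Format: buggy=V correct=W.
`(lane % 4) + 8*(i / 2)`[19,0]→3
lane 19→19/4=4, 19 mod 4=3
i=0  r:4+0→4  c:2·3+0→6
row: 3 vs 4

buggy=3 correct=4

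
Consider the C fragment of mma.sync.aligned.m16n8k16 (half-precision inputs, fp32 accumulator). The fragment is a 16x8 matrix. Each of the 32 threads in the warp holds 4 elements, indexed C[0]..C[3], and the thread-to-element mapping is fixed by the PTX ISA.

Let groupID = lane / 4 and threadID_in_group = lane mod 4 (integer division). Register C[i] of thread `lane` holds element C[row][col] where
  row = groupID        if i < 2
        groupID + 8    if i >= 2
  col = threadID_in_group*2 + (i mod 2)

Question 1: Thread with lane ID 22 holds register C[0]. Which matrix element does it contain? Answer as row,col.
22: g=5,t=2
[0] (5+0,2*2+0) = (5,4)

5,4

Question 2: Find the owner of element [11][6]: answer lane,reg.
r:11=>grp=3,rB=1  c:6=>tig=3,lo=0
L=3*4+3=15  i=1*2+0=2

15,2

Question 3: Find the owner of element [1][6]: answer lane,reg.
r:1=>grp=1,rB=0  c:6=>tig=3,lo=0
L=1*4+3=7  i=0*2+0=0

7,0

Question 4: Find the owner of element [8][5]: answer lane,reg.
r=8->g=0,rb=1  c=5->t=2,b0=1
L=0*4+2=2  i=1*2+1=3

2,3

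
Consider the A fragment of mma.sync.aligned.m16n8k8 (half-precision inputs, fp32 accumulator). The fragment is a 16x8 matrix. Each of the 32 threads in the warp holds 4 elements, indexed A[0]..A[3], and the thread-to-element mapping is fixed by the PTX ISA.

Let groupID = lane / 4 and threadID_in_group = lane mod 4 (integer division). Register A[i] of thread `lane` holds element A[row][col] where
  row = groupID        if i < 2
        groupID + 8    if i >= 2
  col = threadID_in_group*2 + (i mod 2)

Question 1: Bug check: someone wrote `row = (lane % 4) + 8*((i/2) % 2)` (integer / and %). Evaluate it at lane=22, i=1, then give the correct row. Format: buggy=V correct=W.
buggy=2 correct=5

`(lane % 4) + 8*((i/2) % 2)`[22,1]=>2
22: grp=5,tig=2
[1] (5+0,2*2+1) = (5,5)
row: 2 vs 5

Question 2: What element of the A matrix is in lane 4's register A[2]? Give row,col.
9,0

4: gid=1,tid=0
[2] (1+8,0*2+0) = (9,0)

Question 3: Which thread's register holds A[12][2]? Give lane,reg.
17,2

r=12⇒gr=4,Rb=1  c=2⇒th=1,odd=0
L=4*4+1=17  i=1*2+0=2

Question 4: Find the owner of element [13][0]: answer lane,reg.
20,2

r:13=>grp=5,rB=1  c:0=>tig=0,lo=0
L=5*4+0=20  i=1*2+0=2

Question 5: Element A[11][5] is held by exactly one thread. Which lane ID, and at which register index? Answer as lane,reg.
14,3

r=11->g=3,rb=1  c=5->t=2,b0=1
L=3*4+2=14  i=1*2+1=3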